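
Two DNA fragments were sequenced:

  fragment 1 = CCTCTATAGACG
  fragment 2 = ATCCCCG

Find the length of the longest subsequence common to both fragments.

5

One common subsequence of length 5: C [1,3]; then C [2,4]; then C [4,5]; then C [11,6]; then G [12,7]. dp[12][7] = 5 confirms this is the maximum.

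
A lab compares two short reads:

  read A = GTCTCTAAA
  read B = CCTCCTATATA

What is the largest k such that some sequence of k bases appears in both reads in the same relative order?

Taking T at read A[2]=read B[3] → C at read A[3]=read B[4] → C at read A[5]=read B[5] → T at read A[6]=read B[6] → A at read A[7]=read B[7] → A at read A[8]=read B[9] → A at read A[9]=read B[11] gives a common subsequence of length 7. dp[9][11] = 7 confirms this is the maximum.

7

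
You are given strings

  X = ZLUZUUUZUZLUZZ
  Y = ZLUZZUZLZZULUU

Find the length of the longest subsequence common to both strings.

10

Pick Z (X #1, Y #1); then L (X #2, Y #2); then U (X #3, Y #3); then Z (X #4, Y #4); then Z (X #8, Y #5); then U (X #9, Y #6); then Z (X #10, Y #7); then L (X #11, Y #8); then Z (X #13, Y #9); then Z (X #14, Y #10); all 10 characters appear in both, in order. The LCS DP gives dp[14][14] = 10, so this is optimal.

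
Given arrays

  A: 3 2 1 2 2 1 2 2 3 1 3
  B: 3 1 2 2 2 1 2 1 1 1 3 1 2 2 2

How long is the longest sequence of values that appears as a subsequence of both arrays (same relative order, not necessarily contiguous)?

Match 3 [1,1], then 2 [2,3], then 2 [4,4], then 2 [5,5], then 1 [6,6], then 2 [7,7], then 3 [9,11], then 1 [10,12] — 8 values in the same relative order in both, and the DP table's final entry dp[11][15] is also 8, so no common subsequence is longer.

8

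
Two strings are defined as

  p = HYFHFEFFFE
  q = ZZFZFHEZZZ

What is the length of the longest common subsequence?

Let dp[i][j] be the LCS length of the first i characters of p and the first j characters of q. dp[i][j] = dp[i-1][j-1]+1 when the i-th and j-th characters match, else max(dp[i-1][j], dp[i][j-1]).
    ·  Z  Z  F  Z  F  H  E  Z  Z  Z
 ·  0  0  0  0  0  0  0  0  0  0  0
 H  0  0  0  0  0  0  1  1  1  1  1
 Y  0  0  0  0  0  0  1  1  1  1  1
 F  0  0  0  1  1  1  1  1  1  1  1
 H  0  0  0  1  1  1  2  2  2  2  2
 F  0  0  0  1  1  2  2  2  2  2  2
 E  0  0  0  1  1  2  2  3  3  3  3
 F  0  0  0  1  1  2  2  3  3  3  3
 F  0  0  0  1  1  2  2  3  3  3  3
 F  0  0  0  1  1  2  2  3  3  3  3
 E  0  0  0  1  1  2  2  3  3  3  3
dp[10][10] = 3. One LCS (by backtracking along matches): FHE.

3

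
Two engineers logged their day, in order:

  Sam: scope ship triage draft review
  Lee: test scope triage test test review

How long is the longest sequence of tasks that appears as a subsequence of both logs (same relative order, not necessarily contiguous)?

3

One common subsequence of length 3: scope at Sam[1]=Lee[2], then triage at Sam[3]=Lee[3], then review at Sam[5]=Lee[6], and the DP table's final entry dp[5][6] is also 3, so no common subsequence is longer.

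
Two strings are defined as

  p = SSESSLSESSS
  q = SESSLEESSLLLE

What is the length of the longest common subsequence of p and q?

One common subsequence of length 8: S at p[2]=q[1] → E at p[3]=q[2] → S at p[4]=q[3] → S at p[5]=q[4] → L at p[6]=q[5] → E at p[8]=q[7] → S at p[9]=q[8] → S at p[10]=q[9]. The LCS DP gives dp[11][13] = 8, so this is optimal.

8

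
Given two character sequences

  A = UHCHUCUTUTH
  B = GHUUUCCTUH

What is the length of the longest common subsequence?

Match U [1,5] → C [3,6] → C [6,7] → T [8,8] → U [9,9] → H [11,10] — 6 characters in the same relative order in both. The LCS DP gives dp[11][10] = 6, so this is optimal.

6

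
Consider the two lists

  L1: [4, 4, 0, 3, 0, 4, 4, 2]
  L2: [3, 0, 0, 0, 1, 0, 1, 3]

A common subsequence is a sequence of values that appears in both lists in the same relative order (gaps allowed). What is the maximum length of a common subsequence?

Let dp[i][j] be the LCS length of the first i values of L1 and the first j values of L2. dp[i][j] = dp[i-1][j-1]+1 when the i-th and j-th values match, else max(dp[i-1][j], dp[i][j-1]).
    ·  3  0  0  0  1  0  1  3
 ·  0  0  0  0  0  0  0  0  0
 4  0  0  0  0  0  0  0  0  0
 4  0  0  0  0  0  0  0  0  0
 0  0  0  1  1  1  1  1  1  1
 3  0  1  1  1  1  1  1  1  2
 0  0  1  2  2  2  2  2  2  2
 4  0  1  2  2  2  2  2  2  2
 4  0  1  2  2  2  2  2  2  2
 2  0  1  2  2  2  2  2  2  2
dp[8][8] = 2. One LCS (by backtracking along matches): 0, 3.

2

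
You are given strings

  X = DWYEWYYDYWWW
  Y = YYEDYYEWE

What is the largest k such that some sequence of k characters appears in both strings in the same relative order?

Taking Y at X[3]=Y[2] → E at X[4]=Y[3] → Y at X[6]=Y[5] → Y at X[7]=Y[6] → W at X[10]=Y[8] gives a common subsequence of length 5, and the DP table's final entry dp[12][9] is also 5, so no common subsequence is longer.

5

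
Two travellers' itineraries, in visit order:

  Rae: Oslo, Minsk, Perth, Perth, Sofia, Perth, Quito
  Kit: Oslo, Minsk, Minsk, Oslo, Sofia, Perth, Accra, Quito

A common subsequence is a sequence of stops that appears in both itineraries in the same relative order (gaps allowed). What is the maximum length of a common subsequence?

5

Taking Oslo at Rae[1]=Kit[1], Minsk at Rae[2]=Kit[3], Sofia at Rae[5]=Kit[5], Perth at Rae[6]=Kit[6], Quito at Rae[7]=Kit[8] gives a common subsequence of length 5. dp[7][8] = 5 confirms this is the maximum.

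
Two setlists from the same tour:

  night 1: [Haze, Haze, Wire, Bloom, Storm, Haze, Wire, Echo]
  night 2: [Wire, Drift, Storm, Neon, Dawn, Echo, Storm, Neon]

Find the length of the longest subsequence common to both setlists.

One common subsequence of length 3: Wire (night 1 #3, night 2 #1), Storm (night 1 #5, night 2 #3), Echo (night 1 #8, night 2 #6). dp[8][8] = 3 confirms this is the maximum.

3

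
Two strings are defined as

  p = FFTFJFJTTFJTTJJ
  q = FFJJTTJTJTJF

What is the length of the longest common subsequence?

Taking F [2,1]; then F [4,2]; then J [5,3]; then J [7,4]; then T [8,5]; then T [9,6]; then J [11,7]; then T [12,8]; then T [13,10]; then J [14,11] gives a common subsequence of length 10. dp[15][12] = 10 confirms this is the maximum.

10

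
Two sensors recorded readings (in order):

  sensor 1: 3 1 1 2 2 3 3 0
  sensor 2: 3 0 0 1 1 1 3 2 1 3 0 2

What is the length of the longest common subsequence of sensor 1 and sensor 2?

Let dp[i][j] be the LCS length of the first i values of sensor 1 and the first j values of sensor 2. dp[i][j] = dp[i-1][j-1]+1 when the i-th and j-th values match, else max(dp[i-1][j], dp[i][j-1]).
    ·  3  0  0  1  1  1  3  2  1  3  0  2
 ·  0  0  0  0  0  0  0  0  0  0  0  0  0
 3  0  1  1  1  1  1  1  1  1  1  1  1  1
 1  0  1  1  1  2  2  2  2  2  2  2  2  2
 1  0  1  1  1  2  3  3  3  3  3  3  3  3
 2  0  1  1  1  2  3  3  3  4  4  4  4  4
 2  0  1  1  1  2  3  3  3  4  4  4  4  5
 3  0  1  1  1  2  3  3  4  4  4  5  5  5
 3  0  1  1  1  2  3  3  4  4  4  5  5  5
 0  0  1  2  2  2  3  3  4  4  4  5  6  6
dp[8][12] = 6. One LCS (by backtracking along matches): 3, 1, 1, 2, 3, 0.

6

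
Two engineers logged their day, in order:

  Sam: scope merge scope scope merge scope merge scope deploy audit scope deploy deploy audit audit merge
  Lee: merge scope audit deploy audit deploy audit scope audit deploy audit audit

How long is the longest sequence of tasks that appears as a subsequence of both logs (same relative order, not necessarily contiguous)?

8

Taking merge at Sam[2]=Lee[1], scope at Sam[3]=Lee[2], deploy at Sam[9]=Lee[6], audit at Sam[10]=Lee[7], scope at Sam[11]=Lee[8], deploy at Sam[13]=Lee[10], audit at Sam[14]=Lee[11], audit at Sam[15]=Lee[12] gives a common subsequence of length 8. Since dp[16][12] = 8, nothing longer is possible.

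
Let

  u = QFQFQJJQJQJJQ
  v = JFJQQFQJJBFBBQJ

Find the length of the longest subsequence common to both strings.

8

Pick Q at u[1]=v[4], then Q at u[3]=v[5], then F at u[4]=v[6], then Q at u[5]=v[7], then J at u[6]=v[8], then J at u[7]=v[9], then Q at u[10]=v[14], then J at u[12]=v[15]; all 8 characters appear in both, in order. Since dp[13][15] = 8, nothing longer is possible.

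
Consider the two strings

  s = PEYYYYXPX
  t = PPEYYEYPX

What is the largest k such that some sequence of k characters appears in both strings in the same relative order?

7

Let dp[i][j] be the LCS length of the first i characters of s and the first j characters of t. dp[i][j] = dp[i-1][j-1]+1 when the i-th and j-th characters match, else max(dp[i-1][j], dp[i][j-1]).
    ·  P  P  E  Y  Y  E  Y  P  X
 ·  0  0  0  0  0  0  0  0  0  0
 P  0  1  1  1  1  1  1  1  1  1
 E  0  1  1  2  2  2  2  2  2  2
 Y  0  1  1  2  3  3  3  3  3  3
 Y  0  1  1  2  3  4  4  4  4  4
 Y  0  1  1  2  3  4  4  5  5  5
 Y  0  1  1  2  3  4  4  5  5  5
 X  0  1  1  2  3  4  4  5  5  6
 P  0  1  2  2  3  4  4  5  6  6
 X  0  1  2  2  3  4  4  5  6  7
dp[9][9] = 7. One LCS (by backtracking along matches): PEYYYPX.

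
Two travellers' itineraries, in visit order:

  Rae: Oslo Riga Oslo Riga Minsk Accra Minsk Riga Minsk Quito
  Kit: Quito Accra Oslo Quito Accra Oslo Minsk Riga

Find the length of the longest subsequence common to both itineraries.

4

One common subsequence of length 4: Oslo (Rae #1, Kit #3), then Oslo (Rae #3, Kit #6), then Minsk (Rae #7, Kit #7), then Riga (Rae #8, Kit #8), and the DP table's final entry dp[10][8] is also 4, so no common subsequence is longer.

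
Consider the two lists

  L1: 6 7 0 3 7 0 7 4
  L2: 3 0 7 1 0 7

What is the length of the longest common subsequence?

One common subsequence of length 4: 0 (L1 #3, L2 #2), then 7 (L1 #5, L2 #3), then 0 (L1 #6, L2 #5), then 7 (L1 #7, L2 #6). Since dp[8][6] = 4, nothing longer is possible.

4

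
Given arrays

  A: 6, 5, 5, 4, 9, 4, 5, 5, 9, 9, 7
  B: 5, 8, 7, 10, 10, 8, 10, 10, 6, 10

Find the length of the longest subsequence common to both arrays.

2

Let dp[i][j] be the LCS length of the first i values of A and the first j values of B. dp[i][j] = dp[i-1][j-1]+1 when the i-th and j-th values match, else max(dp[i-1][j], dp[i][j-1]).
    ·  5  8  7 10 10  8 10 10  6 10
 ·  0  0  0  0  0  0  0  0  0  0  0
 6  0  0  0  0  0  0  0  0  0  1  1
 5  0  1  1  1  1  1  1  1  1  1  1
 5  0  1  1  1  1  1  1  1  1  1  1
 4  0  1  1  1  1  1  1  1  1  1  1
 9  0  1  1  1  1  1  1  1  1  1  1
 4  0  1  1  1  1  1  1  1  1  1  1
 5  0  1  1  1  1  1  1  1  1  1  1
 5  0  1  1  1  1  1  1  1  1  1  1
 9  0  1  1  1  1  1  1  1  1  1  1
 9  0  1  1  1  1  1  1  1  1  1  1
 7  0  1  1  2  2  2  2  2  2  2  2
dp[11][10] = 2. One LCS (by backtracking along matches): 5, 7.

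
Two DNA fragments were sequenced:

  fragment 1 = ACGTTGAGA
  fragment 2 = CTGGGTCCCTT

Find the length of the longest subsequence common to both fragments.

Let dp[i][j] be the LCS length of the first i bases of fragment 1 and the first j bases of fragment 2. dp[i][j] = dp[i-1][j-1]+1 when the i-th and j-th bases match, else max(dp[i-1][j], dp[i][j-1]).
    ·  C  T  G  G  G  T  C  C  C  T  T
 ·  0  0  0  0  0  0  0  0  0  0  0  0
 A  0  0  0  0  0  0  0  0  0  0  0  0
 C  0  1  1  1  1  1  1  1  1  1  1  1
 G  0  1  1  2  2  2  2  2  2  2  2  2
 T  0  1  2  2  2  2  3  3  3  3  3  3
 T  0  1  2  2  2  2  3  3  3  3  4  4
 G  0  1  2  3  3  3  3  3  3  3  4  4
 A  0  1  2  3  3  3  3  3  3  3  4  4
 G  0  1  2  3  4  4  4  4  4  4  4  4
 A  0  1  2  3  4  4  4  4  4  4  4  4
dp[9][11] = 4. One LCS (by backtracking along matches): CGTT.

4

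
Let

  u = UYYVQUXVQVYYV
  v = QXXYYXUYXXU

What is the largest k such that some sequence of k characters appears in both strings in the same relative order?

4

Taking Y at u[2]=v[4], then Y at u[3]=v[5], then U at u[6]=v[7], then X at u[7]=v[10] gives a common subsequence of length 4. The LCS DP gives dp[13][11] = 4, so this is optimal.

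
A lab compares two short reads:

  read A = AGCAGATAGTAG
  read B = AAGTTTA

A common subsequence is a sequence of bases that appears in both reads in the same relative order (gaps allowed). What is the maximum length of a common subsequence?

6

Taking A [1,1] → A [4,2] → G [5,3] → T [7,5] → T [10,6] → A [11,7] gives a common subsequence of length 6. dp[12][7] = 6 confirms this is the maximum.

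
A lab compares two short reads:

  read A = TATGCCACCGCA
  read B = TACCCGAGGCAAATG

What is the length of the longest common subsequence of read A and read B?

Taking T (read A #1, read B #1); then A (read A #2, read B #2); then C (read A #5, read B #4); then C (read A #6, read B #5); then A (read A #7, read B #7); then G (read A #10, read B #9); then C (read A #11, read B #10); then A (read A #12, read B #13) gives a common subsequence of length 8. Since dp[12][15] = 8, nothing longer is possible.

8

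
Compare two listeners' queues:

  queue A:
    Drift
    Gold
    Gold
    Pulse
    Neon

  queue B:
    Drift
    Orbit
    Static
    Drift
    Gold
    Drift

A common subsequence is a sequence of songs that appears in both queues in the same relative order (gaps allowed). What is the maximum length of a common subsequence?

2

Taking Drift [1,4]; then Gold [2,5] gives a common subsequence of length 2. The LCS DP gives dp[5][6] = 2, so this is optimal.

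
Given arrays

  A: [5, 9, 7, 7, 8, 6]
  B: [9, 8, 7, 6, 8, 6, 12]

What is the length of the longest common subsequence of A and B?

4

Let dp[i][j] be the LCS length of the first i values of A and the first j values of B. dp[i][j] = dp[i-1][j-1]+1 when the i-th and j-th values match, else max(dp[i-1][j], dp[i][j-1]).
    ·  9  8  7  6  8  6 12
 ·  0  0  0  0  0  0  0  0
 5  0  0  0  0  0  0  0  0
 9  0  1  1  1  1  1  1  1
 7  0  1  1  2  2  2  2  2
 7  0  1  1  2  2  2  2  2
 8  0  1  2  2  2  3  3  3
 6  0  1  2  2  3  3  4  4
dp[6][7] = 4. One LCS (by backtracking along matches): 9, 7, 8, 6.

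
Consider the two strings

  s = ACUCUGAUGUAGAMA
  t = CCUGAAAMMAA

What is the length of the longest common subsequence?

Match C [2,1], then C [4,2], then U [5,3], then G [6,4], then A [7,5], then A [11,6], then A [13,7], then M [14,9], then A [15,11] — 9 characters in the same relative order in both, and the DP table's final entry dp[15][11] is also 9, so no common subsequence is longer.

9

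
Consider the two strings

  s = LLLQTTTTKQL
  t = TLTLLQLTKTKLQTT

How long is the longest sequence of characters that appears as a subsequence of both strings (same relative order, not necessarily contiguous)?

Taking L [1,2], then L [2,4], then L [3,5], then Q [4,6], then T [5,8], then T [6,10], then T [7,14], then T [8,15] gives a common subsequence of length 8. The LCS DP gives dp[11][15] = 8, so this is optimal.

8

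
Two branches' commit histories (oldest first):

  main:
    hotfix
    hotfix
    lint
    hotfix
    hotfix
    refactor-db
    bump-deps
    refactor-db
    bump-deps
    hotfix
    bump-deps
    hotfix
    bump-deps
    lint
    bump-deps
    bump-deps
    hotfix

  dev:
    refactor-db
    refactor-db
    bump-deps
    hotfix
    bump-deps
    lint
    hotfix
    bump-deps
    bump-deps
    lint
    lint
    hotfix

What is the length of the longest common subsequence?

Pick refactor-db [6,1] → refactor-db [8,2] → bump-deps [9,3] → hotfix [10,4] → bump-deps [11,5] → hotfix [12,7] → bump-deps [13,9] → lint [14,11] → hotfix [17,12]; all 9 commits appear in both, in order. Since dp[17][12] = 9, nothing longer is possible.

9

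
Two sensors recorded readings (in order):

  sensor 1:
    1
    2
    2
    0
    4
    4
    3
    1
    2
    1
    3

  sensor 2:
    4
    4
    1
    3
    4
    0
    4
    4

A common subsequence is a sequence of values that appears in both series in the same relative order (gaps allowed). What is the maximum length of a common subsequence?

4

Pick 1 (sensor 1 #1, sensor 2 #3), then 0 (sensor 1 #4, sensor 2 #6), then 4 (sensor 1 #5, sensor 2 #7), then 4 (sensor 1 #6, sensor 2 #8); all 4 values appear in both, in order. The LCS DP gives dp[11][8] = 4, so this is optimal.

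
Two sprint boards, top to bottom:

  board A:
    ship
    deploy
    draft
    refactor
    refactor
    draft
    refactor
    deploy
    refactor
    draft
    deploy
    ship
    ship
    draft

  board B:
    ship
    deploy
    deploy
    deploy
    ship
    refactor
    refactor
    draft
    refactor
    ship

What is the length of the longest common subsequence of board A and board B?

7

Taking ship (board A #1, board B #1), then deploy (board A #2, board B #4), then refactor (board A #4, board B #6), then refactor (board A #5, board B #7), then draft (board A #6, board B #8), then refactor (board A #9, board B #9), then ship (board A #13, board B #10) gives a common subsequence of length 7. Since dp[14][10] = 7, nothing longer is possible.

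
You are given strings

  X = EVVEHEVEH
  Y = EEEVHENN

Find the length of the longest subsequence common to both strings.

Let dp[i][j] be the LCS length of the first i characters of X and the first j characters of Y. dp[i][j] = dp[i-1][j-1]+1 when the i-th and j-th characters match, else max(dp[i-1][j], dp[i][j-1]).
    ·  E  E  E  V  H  E  N  N
 ·  0  0  0  0  0  0  0  0  0
 E  0  1  1  1  1  1  1  1  1
 V  0  1  1  1  2  2  2  2  2
 V  0  1  1  1  2  2  2  2  2
 E  0  1  2  2  2  2  3  3  3
 H  0  1  2  2  2  3  3  3  3
 E  0  1  2  3  3  3  4  4  4
 V  0  1  2  3  4  4  4  4  4
 E  0  1  2  3  4  4  5  5  5
 H  0  1  2  3  4  5  5  5  5
dp[9][8] = 5. One LCS (by backtracking along matches): EEEVE.

5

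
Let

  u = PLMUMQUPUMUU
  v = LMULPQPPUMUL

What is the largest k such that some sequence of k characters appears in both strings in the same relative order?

8

Let dp[i][j] be the LCS length of the first i characters of u and the first j characters of v. dp[i][j] = dp[i-1][j-1]+1 when the i-th and j-th characters match, else max(dp[i-1][j], dp[i][j-1]).
    ·  L  M  U  L  P  Q  P  P  U  M  U  L
 ·  0  0  0  0  0  0  0  0  0  0  0  0  0
 P  0  0  0  0  0  1  1  1  1  1  1  1  1
 L  0  1  1  1  1  1  1  1  1  1  1  1  2
 M  0  1  2  2  2  2  2  2  2  2  2  2  2
 U  0  1  2  3  3  3  3  3  3  3  3  3  3
 M  0  1  2  3  3  3  3  3  3  3  4  4  4
 Q  0  1  2  3  3  3  4  4  4  4  4  4  4
 U  0  1  2  3  3  3  4  4  4  5  5  5  5
 P  0  1  2  3  3  4  4  5  5  5  5  5  5
 U  0  1  2  3  3  4  4  5  5  6  6  6  6
 M  0  1  2  3  3  4  4  5  5  6  7  7  7
 U  0  1  2  3  3  4  4  5  5  6  7  8  8
 U  0  1  2  3  3  4  4  5  5  6  7  8  8
dp[12][12] = 8. One LCS (by backtracking along matches): LMUQPUMU.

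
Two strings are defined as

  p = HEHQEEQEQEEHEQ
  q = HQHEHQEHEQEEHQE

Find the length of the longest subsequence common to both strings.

11

Taking H [1,3], E [2,4], H [3,5], Q [4,6], E [5,7], E [8,9], Q [9,10], E [10,11], E [11,12], H [12,13], E [13,15] gives a common subsequence of length 11. The LCS DP gives dp[14][15] = 11, so this is optimal.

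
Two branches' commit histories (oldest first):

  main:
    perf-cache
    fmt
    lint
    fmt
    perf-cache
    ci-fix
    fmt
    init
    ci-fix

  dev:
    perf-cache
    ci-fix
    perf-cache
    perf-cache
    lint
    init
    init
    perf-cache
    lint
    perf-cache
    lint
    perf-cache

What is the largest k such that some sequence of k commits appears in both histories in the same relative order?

Taking perf-cache (main #1, dev #10) → lint (main #3, dev #11) → perf-cache (main #5, dev #12) gives a common subsequence of length 3. Since dp[9][12] = 3, nothing longer is possible.

3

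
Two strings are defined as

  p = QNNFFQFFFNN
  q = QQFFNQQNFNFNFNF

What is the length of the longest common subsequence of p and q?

Pick Q [1,2], then F [4,3], then F [5,4], then Q [6,7], then F [7,9], then F [8,11], then F [9,13], then N [10,14]; all 8 characters appear in both, in order. dp[11][15] = 8 confirms this is the maximum.

8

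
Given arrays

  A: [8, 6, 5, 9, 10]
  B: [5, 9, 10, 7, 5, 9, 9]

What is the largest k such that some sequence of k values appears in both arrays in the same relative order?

3

Let dp[i][j] be the LCS length of the first i values of A and the first j values of B. dp[i][j] = dp[i-1][j-1]+1 when the i-th and j-th values match, else max(dp[i-1][j], dp[i][j-1]).
    ·  5  9 10  7  5  9  9
 ·  0  0  0  0  0  0  0  0
 8  0  0  0  0  0  0  0  0
 6  0  0  0  0  0  0  0  0
 5  0  1  1  1  1  1  1  1
 9  0  1  2  2  2  2  2  2
10  0  1  2  3  3  3  3  3
dp[5][7] = 3. One LCS (by backtracking along matches): 5, 9, 10.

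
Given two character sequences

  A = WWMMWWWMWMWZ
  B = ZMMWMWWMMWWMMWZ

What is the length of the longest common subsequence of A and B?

10

Match W [1,6], then W [2,7], then M [3,8], then M [4,9], then W [6,10], then W [7,11], then M [8,12], then M [10,13], then W [11,14], then Z [12,15] — 10 characters in the same relative order in both. dp[12][15] = 10 confirms this is the maximum.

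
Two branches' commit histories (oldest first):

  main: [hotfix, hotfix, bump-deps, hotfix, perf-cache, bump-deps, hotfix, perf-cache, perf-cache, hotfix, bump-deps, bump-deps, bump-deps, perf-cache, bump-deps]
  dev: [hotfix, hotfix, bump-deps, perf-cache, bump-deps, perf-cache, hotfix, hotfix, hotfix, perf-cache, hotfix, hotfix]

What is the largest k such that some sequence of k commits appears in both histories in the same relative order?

8

Pick hotfix [1,1], then hotfix [2,2], then bump-deps [3,3], then perf-cache [5,4], then bump-deps [6,5], then hotfix [7,9], then perf-cache [8,10], then hotfix [10,12]; all 8 commits appear in both, in order. dp[15][12] = 8 confirms this is the maximum.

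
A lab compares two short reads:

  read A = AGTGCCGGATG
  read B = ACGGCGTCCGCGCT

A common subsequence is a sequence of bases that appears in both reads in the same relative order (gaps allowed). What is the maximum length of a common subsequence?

Match A (read A #1, read B #1), G (read A #2, read B #6), T (read A #3, read B #7), C (read A #5, read B #8), C (read A #6, read B #9), G (read A #7, read B #10), G (read A #8, read B #12), T (read A #10, read B #14) — 8 bases in the same relative order in both. dp[11][14] = 8 confirms this is the maximum.

8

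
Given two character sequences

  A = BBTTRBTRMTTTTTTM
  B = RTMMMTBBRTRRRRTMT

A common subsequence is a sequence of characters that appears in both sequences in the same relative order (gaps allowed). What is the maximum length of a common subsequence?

Match B at A[1]=B[7], B at A[2]=B[8], T at A[3]=B[10], R at A[5]=B[14], T at A[7]=B[15], M at A[9]=B[16], T at A[15]=B[17] — 7 characters in the same relative order in both. Since dp[16][17] = 7, nothing longer is possible.

7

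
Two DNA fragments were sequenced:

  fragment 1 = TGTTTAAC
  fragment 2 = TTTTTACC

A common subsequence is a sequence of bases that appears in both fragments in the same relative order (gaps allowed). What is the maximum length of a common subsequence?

Taking T [1,2]; then T [3,3]; then T [4,4]; then T [5,5]; then A [6,6]; then C [8,8] gives a common subsequence of length 6. dp[8][8] = 6 confirms this is the maximum.

6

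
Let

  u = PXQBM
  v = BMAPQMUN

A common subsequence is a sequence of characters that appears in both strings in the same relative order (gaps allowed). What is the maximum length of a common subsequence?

3

Taking P [1,4] → Q [3,5] → M [5,6] gives a common subsequence of length 3, and the DP table's final entry dp[5][8] is also 3, so no common subsequence is longer.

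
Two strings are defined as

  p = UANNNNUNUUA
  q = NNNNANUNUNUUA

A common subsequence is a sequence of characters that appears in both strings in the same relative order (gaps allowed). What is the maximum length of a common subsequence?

One common subsequence of length 9: N [3,3], then N [4,4], then N [5,6], then N [6,8], then U [7,9], then N [8,10], then U [9,11], then U [10,12], then A [11,13]. dp[11][13] = 9 confirms this is the maximum.

9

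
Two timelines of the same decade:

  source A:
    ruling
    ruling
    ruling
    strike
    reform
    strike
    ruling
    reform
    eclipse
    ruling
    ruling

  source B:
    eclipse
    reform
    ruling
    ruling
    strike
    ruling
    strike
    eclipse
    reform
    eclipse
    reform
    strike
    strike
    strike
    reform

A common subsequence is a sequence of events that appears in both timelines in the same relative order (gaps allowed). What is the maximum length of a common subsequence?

7

Match ruling [1,3], ruling [2,4], ruling [3,6], strike [4,7], reform [5,11], strike [6,14], reform [8,15] — 7 events in the same relative order in both, and the DP table's final entry dp[11][15] is also 7, so no common subsequence is longer.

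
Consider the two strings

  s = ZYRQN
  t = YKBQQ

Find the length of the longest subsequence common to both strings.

2

Pick Y (s #2, t #1), Q (s #4, t #5); all 2 characters appear in both, in order. The LCS DP gives dp[5][5] = 2, so this is optimal.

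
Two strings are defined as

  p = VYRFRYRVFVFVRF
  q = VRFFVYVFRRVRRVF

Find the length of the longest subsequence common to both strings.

Pick V (p #1, q #1), then R (p #3, q #2), then F (p #4, q #4), then Y (p #6, q #6), then V (p #8, q #7), then F (p #9, q #8), then V (p #10, q #11), then V (p #12, q #14), then F (p #14, q #15); all 9 characters appear in both, in order, and the DP table's final entry dp[14][15] is also 9, so no common subsequence is longer.

9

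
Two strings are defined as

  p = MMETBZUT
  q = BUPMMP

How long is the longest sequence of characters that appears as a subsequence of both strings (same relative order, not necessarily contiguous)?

Taking M [1,4], then M [2,5] gives a common subsequence of length 2. Since dp[8][6] = 2, nothing longer is possible.

2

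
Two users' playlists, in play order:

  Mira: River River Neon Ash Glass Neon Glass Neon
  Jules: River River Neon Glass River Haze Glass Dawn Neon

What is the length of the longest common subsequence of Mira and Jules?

One common subsequence of length 6: River at Mira[1]=Jules[1]; then River at Mira[2]=Jules[2]; then Neon at Mira[3]=Jules[3]; then Glass at Mira[5]=Jules[4]; then Glass at Mira[7]=Jules[7]; then Neon at Mira[8]=Jules[9], and the DP table's final entry dp[8][9] is also 6, so no common subsequence is longer.

6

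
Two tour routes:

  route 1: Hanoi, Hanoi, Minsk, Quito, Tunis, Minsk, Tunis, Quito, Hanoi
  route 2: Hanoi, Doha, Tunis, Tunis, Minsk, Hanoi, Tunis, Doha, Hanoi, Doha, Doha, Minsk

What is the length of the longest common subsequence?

Pick Hanoi at route 1[1]=route 2[1] → Tunis at route 1[5]=route 2[4] → Minsk at route 1[6]=route 2[5] → Tunis at route 1[7]=route 2[7] → Hanoi at route 1[9]=route 2[9]; all 5 stops appear in both, in order. The LCS DP gives dp[9][12] = 5, so this is optimal.

5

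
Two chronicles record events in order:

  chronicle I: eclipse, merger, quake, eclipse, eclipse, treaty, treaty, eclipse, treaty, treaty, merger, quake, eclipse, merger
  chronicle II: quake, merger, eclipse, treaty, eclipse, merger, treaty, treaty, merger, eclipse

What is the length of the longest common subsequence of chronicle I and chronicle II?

8

Match merger at chronicle I[2]=chronicle II[2], then eclipse at chronicle I[5]=chronicle II[3], then treaty at chronicle I[7]=chronicle II[4], then eclipse at chronicle I[8]=chronicle II[5], then treaty at chronicle I[9]=chronicle II[7], then treaty at chronicle I[10]=chronicle II[8], then merger at chronicle I[11]=chronicle II[9], then eclipse at chronicle I[13]=chronicle II[10] — 8 events in the same relative order in both. dp[14][10] = 8 confirms this is the maximum.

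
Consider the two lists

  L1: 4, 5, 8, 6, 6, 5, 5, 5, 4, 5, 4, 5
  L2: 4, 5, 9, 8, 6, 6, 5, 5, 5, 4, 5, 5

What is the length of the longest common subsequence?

11

Let dp[i][j] be the LCS length of the first i values of L1 and the first j values of L2. dp[i][j] = dp[i-1][j-1]+1 when the i-th and j-th values match, else max(dp[i-1][j], dp[i][j-1]).
    ·  4  5  9  8  6  6  5  5  5  4  5  5
 ·  0  0  0  0  0  0  0  0  0  0  0  0  0
 4  0  1  1  1  1  1  1  1  1  1  1  1  1
 5  0  1  2  2  2  2  2  2  2  2  2  2  2
 8  0  1  2  2  3  3  3  3  3  3  3  3  3
 6  0  1  2  2  3  4  4  4  4  4  4  4  4
 6  0  1  2  2  3  4  5  5  5  5  5  5  5
 5  0  1  2  2  3  4  5  6  6  6  6  6  6
 5  0  1  2  2  3  4  5  6  7  7  7  7  7
 5  0  1  2  2  3  4  5  6  7  8  8  8  8
 4  0  1  2  2  3  4  5  6  7  8  9  9  9
 5  0  1  2  2  3  4  5  6  7  8  9 10 10
 4  0  1  2  2  3  4  5  6  7  8  9 10 10
 5  0  1  2  2  3  4  5  6  7  8  9 10 11
dp[12][12] = 11. One LCS (by backtracking along matches): 4, 5, 8, 6, 6, 5, 5, 5, 4, 5, 5.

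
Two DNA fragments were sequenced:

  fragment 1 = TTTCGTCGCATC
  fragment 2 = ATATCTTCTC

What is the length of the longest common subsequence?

Let dp[i][j] be the LCS length of the first i bases of fragment 1 and the first j bases of fragment 2. dp[i][j] = dp[i-1][j-1]+1 when the i-th and j-th bases match, else max(dp[i-1][j], dp[i][j-1]).
    ·  A  T  A  T  C  T  T  C  T  C
 ·  0  0  0  0  0  0  0  0  0  0  0
 T  0  0  1  1  1  1  1  1  1  1  1
 T  0  0  1  1  2  2  2  2  2  2  2
 T  0  0  1  1  2  2  3  3  3  3  3
 C  0  0  1  1  2  3  3  3  4  4  4
 G  0  0  1  1  2  3  3  3  4  4  4
 T  0  0  1  1  2  3  4  4  4  5  5
 C  0  0  1  1  2  3  4  4  5  5  6
 G  0  0  1  1  2  3  4  4  5  5  6
 C  0  0  1  1  2  3  4  4  5  5  6
 A  0  1  1  2  2  3  4  4  5  5  6
 T  0  1  2  2  3  3  4  5  5  6  6
 C  0  1  2  2  3  4  4  5  6  6  7
dp[12][10] = 7. One LCS (by backtracking along matches): TTTTCTC.

7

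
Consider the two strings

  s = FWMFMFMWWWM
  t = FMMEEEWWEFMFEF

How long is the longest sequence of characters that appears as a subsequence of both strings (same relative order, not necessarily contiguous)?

Taking F at s[1]=t[1] → M at s[3]=t[2] → M at s[5]=t[3] → W at s[8]=t[7] → W at s[9]=t[8] → M at s[11]=t[11] gives a common subsequence of length 6, and the DP table's final entry dp[11][14] is also 6, so no common subsequence is longer.

6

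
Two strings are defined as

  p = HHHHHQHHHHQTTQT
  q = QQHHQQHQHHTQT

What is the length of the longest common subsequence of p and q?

9

Match H at p[1]=q[3]; then H at p[2]=q[4]; then H at p[5]=q[7]; then Q at p[6]=q[8]; then H at p[9]=q[9]; then H at p[10]=q[10]; then T at p[13]=q[11]; then Q at p[14]=q[12]; then T at p[15]=q[13] — 9 characters in the same relative order in both. Since dp[15][13] = 9, nothing longer is possible.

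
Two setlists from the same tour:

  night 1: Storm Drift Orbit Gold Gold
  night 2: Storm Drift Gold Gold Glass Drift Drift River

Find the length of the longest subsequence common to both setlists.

Pick Storm at night 1[1]=night 2[1], then Drift at night 1[2]=night 2[2], then Gold at night 1[4]=night 2[3], then Gold at night 1[5]=night 2[4]; all 4 songs appear in both, in order. The LCS DP gives dp[5][8] = 4, so this is optimal.

4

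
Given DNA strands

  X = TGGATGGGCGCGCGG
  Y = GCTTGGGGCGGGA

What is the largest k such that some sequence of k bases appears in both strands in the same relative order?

10

Pick T [1,3], then T [5,4], then G [6,5], then G [7,6], then G [8,7], then G [10,8], then C [11,9], then G [12,10], then G [14,11], then G [15,12]; all 10 bases appear in both, in order, and the DP table's final entry dp[15][13] is also 10, so no common subsequence is longer.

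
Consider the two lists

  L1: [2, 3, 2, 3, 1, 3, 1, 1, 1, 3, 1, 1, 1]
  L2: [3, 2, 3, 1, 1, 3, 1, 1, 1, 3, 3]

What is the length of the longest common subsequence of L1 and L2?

Let dp[i][j] be the LCS length of the first i values of L1 and the first j values of L2. dp[i][j] = dp[i-1][j-1]+1 when the i-th and j-th values match, else max(dp[i-1][j], dp[i][j-1]).
    ·  3  2  3  1  1  3  1  1  1  3  3
 ·  0  0  0  0  0  0  0  0  0  0  0  0
 2  0  0  1  1  1  1  1  1  1  1  1  1
 3  0  1  1  2  2  2  2  2  2  2  2  2
 2  0  1  2  2  2  2  2  2  2  2  2  2
 3  0  1  2  3  3  3  3  3  3  3  3  3
 1  0  1  2  3  4  4  4  4  4  4  4  4
 3  0  1  2  3  4  4  5  5  5  5  5  5
 1  0  1  2  3  4  5  5  6  6  6  6  6
 1  0  1  2  3  4  5  5  6  7  7  7  7
 1  0  1  2  3  4  5  5  6  7  8  8  8
 3  0  1  2  3  4  5  6  6  7  8  9  9
 1  0  1  2  3  4  5  6  7  7  8  9  9
 1  0  1  2  3  4  5  6  7  8  8  9  9
 1  0  1  2  3  4  5  6  7  8  9  9  9
dp[13][11] = 9. One LCS (by backtracking along matches): 3, 2, 3, 1, 3, 1, 1, 1, 3.

9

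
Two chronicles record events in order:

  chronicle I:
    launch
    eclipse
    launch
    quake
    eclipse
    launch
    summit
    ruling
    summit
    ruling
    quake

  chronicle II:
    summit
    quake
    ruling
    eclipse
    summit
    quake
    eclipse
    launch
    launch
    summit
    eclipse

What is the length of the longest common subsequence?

Pick eclipse at chronicle I[2]=chronicle II[4], then quake at chronicle I[4]=chronicle II[6], then eclipse at chronicle I[5]=chronicle II[7], then launch at chronicle I[6]=chronicle II[9], then summit at chronicle I[7]=chronicle II[10]; all 5 events appear in both, in order. dp[11][11] = 5 confirms this is the maximum.

5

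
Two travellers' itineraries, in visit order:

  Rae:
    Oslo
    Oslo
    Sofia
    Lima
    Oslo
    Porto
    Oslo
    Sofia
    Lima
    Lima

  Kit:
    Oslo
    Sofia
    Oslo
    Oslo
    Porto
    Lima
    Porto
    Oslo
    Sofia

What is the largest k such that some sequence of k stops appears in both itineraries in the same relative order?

6

One common subsequence of length 6: Oslo at Rae[1]=Kit[3], Oslo at Rae[2]=Kit[4], Lima at Rae[4]=Kit[6], Porto at Rae[6]=Kit[7], Oslo at Rae[7]=Kit[8], Sofia at Rae[8]=Kit[9]. Since dp[10][9] = 6, nothing longer is possible.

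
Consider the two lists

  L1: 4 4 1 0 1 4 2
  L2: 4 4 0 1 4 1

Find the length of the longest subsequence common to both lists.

5

Let dp[i][j] be the LCS length of the first i values of L1 and the first j values of L2. dp[i][j] = dp[i-1][j-1]+1 when the i-th and j-th values match, else max(dp[i-1][j], dp[i][j-1]).
    ·  4  4  0  1  4  1
 ·  0  0  0  0  0  0  0
 4  0  1  1  1  1  1  1
 4  0  1  2  2  2  2  2
 1  0  1  2  2  3  3  3
 0  0  1  2  3  3  3  3
 1  0  1  2  3  4  4  4
 4  0  1  2  3  4  5  5
 2  0  1  2  3  4  5  5
dp[7][6] = 5. One LCS (by backtracking along matches): 4, 4, 0, 1, 4.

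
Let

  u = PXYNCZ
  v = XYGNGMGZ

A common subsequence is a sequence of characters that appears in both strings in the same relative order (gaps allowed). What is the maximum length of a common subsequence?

Let dp[i][j] be the LCS length of the first i characters of u and the first j characters of v. dp[i][j] = dp[i-1][j-1]+1 when the i-th and j-th characters match, else max(dp[i-1][j], dp[i][j-1]).
    ·  X  Y  G  N  G  M  G  Z
 ·  0  0  0  0  0  0  0  0  0
 P  0  0  0  0  0  0  0  0  0
 X  0  1  1  1  1  1  1  1  1
 Y  0  1  2  2  2  2  2  2  2
 N  0  1  2  2  3  3  3  3  3
 C  0  1  2  2  3  3  3  3  3
 Z  0  1  2  2  3  3  3  3  4
dp[6][8] = 4. One LCS (by backtracking along matches): XYNZ.

4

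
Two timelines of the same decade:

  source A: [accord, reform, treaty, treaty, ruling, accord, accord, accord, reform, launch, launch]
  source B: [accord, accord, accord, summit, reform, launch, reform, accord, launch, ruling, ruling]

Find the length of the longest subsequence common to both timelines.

6

One common subsequence of length 6: accord (source A #1, source B #1), accord (source A #6, source B #2), accord (source A #7, source B #3), reform (source A #9, source B #5), launch (source A #10, source B #6), launch (source A #11, source B #9). dp[11][11] = 6 confirms this is the maximum.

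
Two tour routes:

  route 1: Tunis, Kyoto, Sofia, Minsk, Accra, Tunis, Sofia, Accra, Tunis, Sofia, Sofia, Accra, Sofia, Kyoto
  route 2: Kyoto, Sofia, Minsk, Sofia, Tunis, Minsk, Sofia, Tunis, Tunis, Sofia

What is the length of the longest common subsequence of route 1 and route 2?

7

Match Kyoto at route 1[2]=route 2[1]; then Sofia at route 1[3]=route 2[2]; then Minsk at route 1[4]=route 2[3]; then Tunis at route 1[6]=route 2[5]; then Sofia at route 1[7]=route 2[7]; then Tunis at route 1[9]=route 2[9]; then Sofia at route 1[13]=route 2[10] — 7 stops in the same relative order in both. dp[14][10] = 7 confirms this is the maximum.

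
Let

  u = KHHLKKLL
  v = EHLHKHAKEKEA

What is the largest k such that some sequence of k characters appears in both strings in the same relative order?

Pick K at u[1]=v[5], then H at u[2]=v[6], then K at u[5]=v[8], then K at u[6]=v[10]; all 4 characters appear in both, in order. dp[8][12] = 4 confirms this is the maximum.

4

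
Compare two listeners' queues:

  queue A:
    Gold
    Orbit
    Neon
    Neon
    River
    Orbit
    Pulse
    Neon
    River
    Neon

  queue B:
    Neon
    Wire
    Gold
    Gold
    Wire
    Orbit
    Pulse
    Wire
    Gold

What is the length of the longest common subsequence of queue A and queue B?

One common subsequence of length 3: Gold (queue A #1, queue B #4) → Orbit (queue A #6, queue B #6) → Pulse (queue A #7, queue B #7), and the DP table's final entry dp[10][9] is also 3, so no common subsequence is longer.

3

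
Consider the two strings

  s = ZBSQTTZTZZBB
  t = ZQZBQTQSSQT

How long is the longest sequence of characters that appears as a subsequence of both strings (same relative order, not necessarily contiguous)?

5

Pick Z (s #1, t #3), B (s #2, t #4), S (s #3, t #9), Q (s #4, t #10), T (s #8, t #11); all 5 characters appear in both, in order. dp[12][11] = 5 confirms this is the maximum.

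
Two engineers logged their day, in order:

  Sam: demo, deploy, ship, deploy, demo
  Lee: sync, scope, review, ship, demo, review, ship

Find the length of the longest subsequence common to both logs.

Pick demo [1,5] → ship [3,7]; all 2 tasks appear in both, in order. The LCS DP gives dp[5][7] = 2, so this is optimal.

2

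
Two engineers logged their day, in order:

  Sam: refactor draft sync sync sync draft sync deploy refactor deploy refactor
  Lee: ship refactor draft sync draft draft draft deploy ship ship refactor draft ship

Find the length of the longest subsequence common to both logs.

6

Match refactor (Sam #1, Lee #2); then draft (Sam #2, Lee #3); then sync (Sam #3, Lee #4); then draft (Sam #6, Lee #7); then deploy (Sam #8, Lee #8); then refactor (Sam #9, Lee #11) — 6 tasks in the same relative order in both. dp[11][13] = 6 confirms this is the maximum.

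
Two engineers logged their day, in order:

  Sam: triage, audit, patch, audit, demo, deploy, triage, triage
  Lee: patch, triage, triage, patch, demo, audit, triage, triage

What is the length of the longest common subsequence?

Taking triage at Sam[1]=Lee[3], patch at Sam[3]=Lee[4], audit at Sam[4]=Lee[6], triage at Sam[7]=Lee[7], triage at Sam[8]=Lee[8] gives a common subsequence of length 5, and the DP table's final entry dp[8][8] is also 5, so no common subsequence is longer.

5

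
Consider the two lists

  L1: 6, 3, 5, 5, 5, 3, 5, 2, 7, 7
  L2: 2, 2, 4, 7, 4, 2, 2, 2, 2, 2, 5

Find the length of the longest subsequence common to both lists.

2

Taking 2 (L1 #8, L2 #2); then 7 (L1 #9, L2 #4) gives a common subsequence of length 2, and the DP table's final entry dp[10][11] is also 2, so no common subsequence is longer.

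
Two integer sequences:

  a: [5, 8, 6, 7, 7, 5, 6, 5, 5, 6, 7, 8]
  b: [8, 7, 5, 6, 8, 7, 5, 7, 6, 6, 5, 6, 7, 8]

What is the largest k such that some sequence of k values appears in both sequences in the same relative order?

Pick 5 [1,3]; then 8 [2,5]; then 7 [4,6]; then 7 [5,8]; then 6 [7,10]; then 5 [9,11]; then 6 [10,12]; then 7 [11,13]; then 8 [12,14]; all 9 values appear in both, in order. The LCS DP gives dp[12][14] = 9, so this is optimal.

9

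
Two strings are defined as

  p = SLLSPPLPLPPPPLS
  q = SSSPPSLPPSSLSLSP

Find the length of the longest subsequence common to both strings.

Taking S [1,2]; then S [4,3]; then P [5,4]; then P [6,5]; then L [7,7]; then P [8,9]; then L [9,12]; then L [14,14]; then S [15,15] gives a common subsequence of length 9. dp[15][16] = 9 confirms this is the maximum.

9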